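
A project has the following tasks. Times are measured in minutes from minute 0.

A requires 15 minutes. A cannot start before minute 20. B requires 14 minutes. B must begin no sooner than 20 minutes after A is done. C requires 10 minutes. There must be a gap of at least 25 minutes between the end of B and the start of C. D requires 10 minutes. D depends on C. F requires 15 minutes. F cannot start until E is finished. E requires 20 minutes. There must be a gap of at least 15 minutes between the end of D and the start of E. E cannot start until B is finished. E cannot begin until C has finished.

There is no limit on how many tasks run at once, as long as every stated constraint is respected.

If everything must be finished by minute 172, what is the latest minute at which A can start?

F has no dependents, so it just needs to finish by minute 172. Starting by 172 − 15 = minute 157 achieves that.
Since F (must start by minute 157) depends on it, E must finish by minute 157. Backing off its 20-minute duration gives a latest start of minute 137.
D feeds into E (must start by minute 137, minus 15-minute gap → minute 122); so D must finish by minute 122 and therefore start by minute 112.
C must finish in time for D (must start by minute 112); E (must start by minute 137). The tightest is minute 112, so C must start by 112 − 10 = minute 102.
For B: C (must start by minute 102, minus 25-minute gap → minute 77); E (must start by minute 137). The most restrictive is minute 77; with a 14-minute duration, B must start by minute 63.
A has to be done before B (must start by minute 63, minus 20-minute gap → minute 43). That means finishing by minute 43, i.e. starting by 43 − 15 = minute 28.

28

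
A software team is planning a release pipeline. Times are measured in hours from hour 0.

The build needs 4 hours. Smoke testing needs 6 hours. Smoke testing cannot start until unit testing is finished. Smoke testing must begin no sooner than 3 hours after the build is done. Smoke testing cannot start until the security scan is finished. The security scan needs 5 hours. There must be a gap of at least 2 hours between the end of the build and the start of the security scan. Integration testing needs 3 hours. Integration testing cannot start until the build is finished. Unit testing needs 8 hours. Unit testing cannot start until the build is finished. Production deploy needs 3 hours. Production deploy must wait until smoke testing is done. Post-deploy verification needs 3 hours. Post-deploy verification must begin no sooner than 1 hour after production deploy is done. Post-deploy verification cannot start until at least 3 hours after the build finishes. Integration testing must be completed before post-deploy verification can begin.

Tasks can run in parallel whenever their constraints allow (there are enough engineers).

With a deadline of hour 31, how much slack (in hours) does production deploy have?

The build can start immediately at hour 0; it finishes at hour 4.
After the build (finishes hour 4, plus 2-hour gap → hour 6), the security scan can start at hour 6 and finishes at hour 11.
After the build (finishes hour 4), unit testing can start at hour 4 and finishes at hour 12.
For smoke testing: unit testing (finishes hour 12); the build (finishes hour 4, plus 3-hour gap → hour 7); the security scan (finishes hour 11). Taking the maximum gives a start of hour 12, and it finishes at 12 + 6 = hour 18.
Production deploy waits on smoke testing (finishes hour 18), so it starts at hour 18 and finishes at 18 + 3 = hour 21.

Working backward from the deadline:
Nothing follows post-deploy verification; the deadline of hour 31 is its only limit. It must start by 31 − 3 = hour 28.
Since post-deploy verification (must start by hour 28, minus 1-hour gap → hour 27) depends on it, production deploy must finish by hour 27. Backing off its 3-hour duration gives a latest start of hour 24.
So production deploy can start as early as hour 18 and as late as hour 24, giving 24 − 18 = 6 hours of slack.

6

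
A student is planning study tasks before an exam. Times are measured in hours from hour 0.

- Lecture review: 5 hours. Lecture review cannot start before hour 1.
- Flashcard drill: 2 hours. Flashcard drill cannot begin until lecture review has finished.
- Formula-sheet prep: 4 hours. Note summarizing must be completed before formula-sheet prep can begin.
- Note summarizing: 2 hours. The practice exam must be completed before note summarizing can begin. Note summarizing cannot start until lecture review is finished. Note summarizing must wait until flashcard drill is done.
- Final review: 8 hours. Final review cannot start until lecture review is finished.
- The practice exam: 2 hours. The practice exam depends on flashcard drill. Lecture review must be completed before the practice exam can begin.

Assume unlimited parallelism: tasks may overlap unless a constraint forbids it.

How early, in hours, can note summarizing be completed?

Lecture review cannot begin until its own release at hour 1. It runs from hour 1 to 1 + 5 = hour 6.
After lecture review (finishes hour 6), flashcard drill can start at hour 6 and finishes at hour 8.
The practice exam has to wait for flashcard drill (finishes hour 8); lecture review (finishes hour 6). The latest of these is hour 8, so the practice exam runs hour 8 to 8 + 2 = hour 10.
Note summarizing needs all of the practice exam (finishes hour 10); lecture review (finishes hour 6); flashcard drill (finishes hour 8). That puts its earliest start at hour 10; it finishes at 10 + 2 = hour 12.

12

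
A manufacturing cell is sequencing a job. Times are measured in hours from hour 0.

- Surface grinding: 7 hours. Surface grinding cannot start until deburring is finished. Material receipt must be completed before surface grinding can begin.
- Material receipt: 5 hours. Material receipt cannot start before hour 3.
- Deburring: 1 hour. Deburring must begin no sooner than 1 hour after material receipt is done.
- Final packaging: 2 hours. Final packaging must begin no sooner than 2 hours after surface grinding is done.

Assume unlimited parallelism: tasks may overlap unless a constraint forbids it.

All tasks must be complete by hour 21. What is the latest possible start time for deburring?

Nothing follows final packaging; the deadline of hour 21 is its only limit. It must start by 21 − 2 = hour 19.
Surface grinding must finish before final packaging (must start by hour 19, minus 2-hour gap → hour 17). With a 7-hour duration, surface grinding must start by 17 − 7 = hour 10.
Since surface grinding (must start by hour 10) depends on it, deburring must finish by hour 10. Backing off its 1-hour duration gives a latest start of hour 9.

9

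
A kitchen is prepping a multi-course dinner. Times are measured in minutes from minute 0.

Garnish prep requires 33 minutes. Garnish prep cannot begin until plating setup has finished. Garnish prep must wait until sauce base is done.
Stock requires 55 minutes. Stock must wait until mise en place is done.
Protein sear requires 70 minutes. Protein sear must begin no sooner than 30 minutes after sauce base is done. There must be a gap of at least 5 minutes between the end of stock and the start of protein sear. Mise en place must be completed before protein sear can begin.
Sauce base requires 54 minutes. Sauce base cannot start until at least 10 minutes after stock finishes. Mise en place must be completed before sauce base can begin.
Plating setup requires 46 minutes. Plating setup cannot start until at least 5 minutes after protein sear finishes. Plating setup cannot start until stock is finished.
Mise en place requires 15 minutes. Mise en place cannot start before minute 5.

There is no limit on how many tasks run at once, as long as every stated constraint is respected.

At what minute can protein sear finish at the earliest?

Mise en place waits on its own release at minute 5, so it starts at minute 5 and finishes at 5 + 15 = minute 20.
Stock waits on mise en place (finishes minute 20), so it starts at minute 20 and finishes at 20 + 55 = minute 75.
Sauce base has to wait for stock (finishes minute 75, plus 10-minute gap → minute 85); mise en place (finishes minute 20). The latest of these is minute 85, so sauce base runs minute 85 to 85 + 54 = minute 139.
Protein sear needs all of sauce base (finishes minute 139, plus 30-minute gap → minute 169); stock (finishes minute 75, plus 5-minute gap → minute 80); mise en place (finishes minute 20). That puts its earliest start at minute 169; it finishes at 169 + 70 = minute 239.

239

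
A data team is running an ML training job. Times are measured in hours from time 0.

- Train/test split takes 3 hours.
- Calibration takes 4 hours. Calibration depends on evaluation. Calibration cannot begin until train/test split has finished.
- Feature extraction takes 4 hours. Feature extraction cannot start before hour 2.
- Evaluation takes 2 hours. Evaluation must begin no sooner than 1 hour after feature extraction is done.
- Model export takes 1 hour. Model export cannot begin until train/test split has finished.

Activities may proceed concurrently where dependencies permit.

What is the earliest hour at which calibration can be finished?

13

Train/test split can start immediately at hour 0; it finishes at hour 3.
After its own release at hour 2, feature extraction can start at hour 2 and finishes at hour 6.
Evaluation waits on feature extraction (finishes hour 6, plus 1-hour gap → hour 7), so it starts at hour 7 and finishes at 7 + 2 = hour 9.
Calibration cannot start until evaluation (finishes hour 9); train/test split (finishes hour 3). The controlling bound is hour 9, so calibration finishes at 9 + 4 = hour 13.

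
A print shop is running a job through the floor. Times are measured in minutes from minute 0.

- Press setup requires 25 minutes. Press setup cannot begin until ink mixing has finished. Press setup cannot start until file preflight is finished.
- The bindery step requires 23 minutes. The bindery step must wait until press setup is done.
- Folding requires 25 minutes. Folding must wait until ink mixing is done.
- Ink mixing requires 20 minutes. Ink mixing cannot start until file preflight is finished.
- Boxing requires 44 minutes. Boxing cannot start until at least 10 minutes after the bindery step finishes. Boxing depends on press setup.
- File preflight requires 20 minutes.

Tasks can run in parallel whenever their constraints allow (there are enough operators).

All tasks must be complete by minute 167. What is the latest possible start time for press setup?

65

Boxing must finish by minute 167; it takes 44 minutes, so it must start by 167 − 44 = minute 123.
The bindery step has to be done before boxing (must start by minute 123, minus 10-minute gap → minute 113). That means finishing by minute 113, i.e. starting by 113 − 23 = minute 90.
For press setup: the bindery step (must start by minute 90); boxing (must start by minute 123). The most restrictive is minute 90; with a 25-minute duration, press setup must start by minute 65.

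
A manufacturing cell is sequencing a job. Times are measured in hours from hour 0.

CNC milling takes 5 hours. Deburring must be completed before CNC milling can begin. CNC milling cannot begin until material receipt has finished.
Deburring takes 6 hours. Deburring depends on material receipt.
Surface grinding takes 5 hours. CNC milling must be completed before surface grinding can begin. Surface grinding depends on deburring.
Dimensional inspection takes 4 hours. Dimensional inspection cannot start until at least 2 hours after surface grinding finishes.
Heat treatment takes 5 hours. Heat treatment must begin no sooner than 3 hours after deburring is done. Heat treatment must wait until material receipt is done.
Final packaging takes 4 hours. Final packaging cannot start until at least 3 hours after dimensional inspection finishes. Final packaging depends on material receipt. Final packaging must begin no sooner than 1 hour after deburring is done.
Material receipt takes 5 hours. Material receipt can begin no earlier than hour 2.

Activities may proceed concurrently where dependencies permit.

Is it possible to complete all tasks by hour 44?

Yes

Material receipt cannot begin until its own release at hour 2. It runs from hour 2 to 2 + 5 = hour 7.
Deburring cannot begin until material receipt (finishes hour 7). It runs from hour 7 to 7 + 6 = hour 13.
For heat treatment: deburring (finishes hour 13, plus 3-hour gap → hour 16); material receipt (finishes hour 7). Taking the maximum gives a start of hour 16, and it finishes at 16 + 5 = hour 21.
CNC milling cannot start until deburring (finishes hour 13); material receipt (finishes hour 7). The controlling bound is hour 13, so CNC milling finishes at 13 + 5 = hour 18.
Surface grinding has to wait for CNC milling (finishes hour 18); deburring (finishes hour 13). The latest of these is hour 18, so surface grinding runs hour 18 to 18 + 5 = hour 23.
Dimensional inspection waits on surface grinding (finishes hour 23, plus 2-hour gap → hour 25), so it starts at hour 25 and finishes at 25 + 4 = hour 29.
Final packaging cannot start until dimensional inspection (finishes hour 29, plus 3-hour gap → hour 32); material receipt (finishes hour 7); deburring (finishes hour 13, plus 1-hour gap → hour 14). The controlling bound is hour 32, so final packaging finishes at 32 + 4 = hour 36.
Every task is finished by hour 36, which is no later than the deadline of 44, so the schedule is feasible.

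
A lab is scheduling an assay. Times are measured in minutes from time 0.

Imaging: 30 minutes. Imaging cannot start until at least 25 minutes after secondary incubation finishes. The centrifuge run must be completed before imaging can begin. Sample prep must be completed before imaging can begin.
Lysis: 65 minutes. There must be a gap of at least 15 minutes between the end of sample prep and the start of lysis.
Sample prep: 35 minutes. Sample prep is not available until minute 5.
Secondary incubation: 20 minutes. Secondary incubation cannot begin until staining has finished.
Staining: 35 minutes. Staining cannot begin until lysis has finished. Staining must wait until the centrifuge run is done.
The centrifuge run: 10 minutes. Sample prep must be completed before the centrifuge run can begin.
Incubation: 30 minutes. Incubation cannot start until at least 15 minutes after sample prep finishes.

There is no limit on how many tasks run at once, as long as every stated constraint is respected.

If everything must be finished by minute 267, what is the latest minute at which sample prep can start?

42

Imaging must finish by minute 267; it takes 30 minutes, so it must start by 267 − 30 = minute 237.
Secondary incubation feeds into imaging (must start by minute 237, minus 25-minute gap → minute 212); so secondary incubation must finish by minute 212 and therefore start by minute 192.
Staining has to be done before secondary incubation (must start by minute 192). That means finishing by minute 192, i.e. starting by 192 − 35 = minute 157.
Lysis has to be done before staining (must start by minute 157). That means finishing by minute 157, i.e. starting by 157 − 65 = minute 92.
Incubation must finish by minute 267; it takes 30 minutes, so it must start by 267 − 30 = minute 237.
The centrifuge run must finish in time for staining (must start by minute 157); imaging (must start by minute 237). The tightest is minute 157, so the centrifuge run must start by 157 − 10 = minute 147.
Sample prep has several dependents: lysis (must start by minute 92, minus 15-minute gap → minute 77); incubation (must start by minute 237, minus 15-minute gap → minute 222); the centrifuge run (must start by minute 147); imaging (must start by minute 237). The earliest of those limits is minute 77, so sample prep must start by 77 − 35 = minute 42.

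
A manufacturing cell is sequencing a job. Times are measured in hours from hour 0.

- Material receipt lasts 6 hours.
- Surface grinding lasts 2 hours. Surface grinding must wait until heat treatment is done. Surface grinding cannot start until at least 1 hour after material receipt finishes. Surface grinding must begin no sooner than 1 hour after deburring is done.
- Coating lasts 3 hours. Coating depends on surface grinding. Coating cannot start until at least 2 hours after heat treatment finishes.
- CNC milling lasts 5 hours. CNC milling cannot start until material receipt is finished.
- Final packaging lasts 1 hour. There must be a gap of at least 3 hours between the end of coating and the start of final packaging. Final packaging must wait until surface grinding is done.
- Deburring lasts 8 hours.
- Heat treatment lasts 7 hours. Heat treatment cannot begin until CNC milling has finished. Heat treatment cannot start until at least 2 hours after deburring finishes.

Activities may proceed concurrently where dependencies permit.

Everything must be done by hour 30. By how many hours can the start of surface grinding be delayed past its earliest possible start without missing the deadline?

3

Deburring has no prerequisites, so it starts at hour 0 and finishes at hour 8.
Nothing blocks material receipt, so it runs from hour 0 to hour 6.
CNC milling waits on material receipt (finishes hour 6), so it starts at hour 6 and finishes at 6 + 5 = hour 11.
Heat treatment cannot start until CNC milling (finishes hour 11); deburring (finishes hour 8, plus 2-hour gap → hour 10). The controlling bound is hour 11, so heat treatment finishes at 11 + 7 = hour 18.
For surface grinding: heat treatment (finishes hour 18); material receipt (finishes hour 6, plus 1-hour gap → hour 7); deburring (finishes hour 8, plus 1-hour gap → hour 9). Taking the maximum gives a start of hour 18, and it finishes at 18 + 2 = hour 20.

Working backward from the deadline:
To finish by hour 30, final packaging (duration 1) must start no later than hour 29.
Since final packaging (must start by hour 29, minus 3-hour gap → hour 26) depends on it, coating must finish by hour 26. Backing off its 3-hour duration gives a latest start of hour 23.
Surface grinding must finish in time for coating (must start by hour 23); final packaging (must start by hour 29). The tightest is hour 23, so surface grinding must start by 23 − 2 = hour 21.
So surface grinding can start as early as hour 18 and as late as hour 21, giving 21 − 18 = 3 hours of slack.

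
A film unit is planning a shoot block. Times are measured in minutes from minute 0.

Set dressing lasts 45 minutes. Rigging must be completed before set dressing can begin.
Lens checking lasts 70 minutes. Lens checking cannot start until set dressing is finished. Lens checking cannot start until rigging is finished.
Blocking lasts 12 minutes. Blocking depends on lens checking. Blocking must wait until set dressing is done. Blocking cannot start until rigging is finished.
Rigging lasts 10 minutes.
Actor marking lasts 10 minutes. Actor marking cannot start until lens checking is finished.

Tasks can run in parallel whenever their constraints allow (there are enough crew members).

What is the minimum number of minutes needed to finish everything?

137

Rigging has no prerequisites, so it starts at minute 0 and finishes at minute 10.
Set dressing cannot begin until rigging (finishes minute 10). It runs from minute 10 to 10 + 45 = minute 55.
For lens checking: set dressing (finishes minute 55); rigging (finishes minute 10). Taking the maximum gives a start of minute 55, and it finishes at 55 + 70 = minute 125.
Actor marking waits on lens checking (finishes minute 125), so it starts at minute 125 and finishes at 125 + 10 = minute 135.
Blocking needs all of lens checking (finishes minute 125); set dressing (finishes minute 55); rigging (finishes minute 10). That puts its earliest start at minute 125; it finishes at 125 + 12 = minute 137.
All tasks are finished once the last one completes. Finish times: Rigging at 10, Set dressing at 55, Lens checking at 125, Blocking at 137, Actor marking at 135. The latest is minute 137.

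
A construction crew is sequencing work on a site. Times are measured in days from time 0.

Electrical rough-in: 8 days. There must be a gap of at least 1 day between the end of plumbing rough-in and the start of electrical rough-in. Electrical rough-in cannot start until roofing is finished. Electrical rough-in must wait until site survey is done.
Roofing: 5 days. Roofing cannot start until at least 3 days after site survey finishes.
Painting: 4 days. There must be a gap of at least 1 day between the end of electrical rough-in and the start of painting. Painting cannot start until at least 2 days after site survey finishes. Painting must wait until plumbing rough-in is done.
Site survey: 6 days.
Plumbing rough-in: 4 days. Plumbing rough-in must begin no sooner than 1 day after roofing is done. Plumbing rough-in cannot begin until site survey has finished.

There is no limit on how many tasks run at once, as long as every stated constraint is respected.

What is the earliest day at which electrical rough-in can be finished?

Site survey can start immediately at day 0; it finishes at day 6.
After site survey (finishes day 6, plus 3-day gap → day 9), roofing can start at day 9 and finishes at day 14.
Plumbing rough-in has to wait for roofing (finishes day 14, plus 1-day gap → day 15); site survey (finishes day 6). The latest of these is day 15, so plumbing rough-in runs day 15 to 15 + 4 = day 19.
Electrical rough-in cannot start until plumbing rough-in (finishes day 19, plus 1-day gap → day 20); roofing (finishes day 14); site survey (finishes day 6). The controlling bound is day 20, so electrical rough-in finishes at 20 + 8 = day 28.

28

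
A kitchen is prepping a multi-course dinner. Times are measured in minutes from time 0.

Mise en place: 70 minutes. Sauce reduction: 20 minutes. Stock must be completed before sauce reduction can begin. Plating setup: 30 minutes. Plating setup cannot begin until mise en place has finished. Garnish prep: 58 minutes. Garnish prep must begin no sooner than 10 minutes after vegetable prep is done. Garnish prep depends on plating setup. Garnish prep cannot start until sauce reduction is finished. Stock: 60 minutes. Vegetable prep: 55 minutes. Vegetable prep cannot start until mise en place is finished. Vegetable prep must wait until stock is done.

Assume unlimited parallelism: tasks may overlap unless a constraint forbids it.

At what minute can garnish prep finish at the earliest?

193

Nothing blocks stock, so it runs from minute 0 to minute 60.
After stock (finishes minute 60), sauce reduction can start at minute 60 and finishes at minute 80.
Nothing blocks mise en place, so it runs from minute 0 to minute 70.
Plating setup cannot begin until mise en place (finishes minute 70). It runs from minute 70 to 70 + 30 = minute 100.
Vegetable prep has to wait for mise en place (finishes minute 70); stock (finishes minute 60). The latest of these is minute 70, so vegetable prep runs minute 70 to 70 + 55 = minute 125.
For garnish prep: vegetable prep (finishes minute 125, plus 10-minute gap → minute 135); plating setup (finishes minute 100); sauce reduction (finishes minute 80). Taking the maximum gives a start of minute 135, and it finishes at 135 + 58 = minute 193.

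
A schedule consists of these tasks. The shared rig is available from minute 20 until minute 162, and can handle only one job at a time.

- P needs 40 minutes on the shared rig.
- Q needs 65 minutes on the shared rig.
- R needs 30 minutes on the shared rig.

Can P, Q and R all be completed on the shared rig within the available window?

Yes

The shared rig window is 162 − 20 = 142 minutes.
Running back to back, the jobs need 40 + 65 + 30 = 135 minutes on the shared rig.
Since 135 ≤ 142, they fit within the window.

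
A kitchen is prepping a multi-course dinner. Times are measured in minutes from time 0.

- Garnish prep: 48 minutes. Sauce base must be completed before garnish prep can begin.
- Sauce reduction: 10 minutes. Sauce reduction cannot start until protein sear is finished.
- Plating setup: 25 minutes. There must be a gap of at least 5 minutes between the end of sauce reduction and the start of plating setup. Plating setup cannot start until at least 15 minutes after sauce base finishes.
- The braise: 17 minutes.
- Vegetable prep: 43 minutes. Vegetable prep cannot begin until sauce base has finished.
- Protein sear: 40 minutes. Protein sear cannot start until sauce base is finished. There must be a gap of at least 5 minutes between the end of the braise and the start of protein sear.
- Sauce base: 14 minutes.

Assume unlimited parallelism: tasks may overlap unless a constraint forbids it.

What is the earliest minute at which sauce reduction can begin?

The braise can start immediately at minute 0; it finishes at minute 17.
Nothing blocks sauce base, so it runs from minute 0 to minute 14.
For protein sear: sauce base (finishes minute 14); the braise (finishes minute 17, plus 5-minute gap → minute 22). Taking the maximum gives a start of minute 22, and it finishes at 22 + 40 = minute 62.
Sauce reduction waits on protein sear (finishes minute 62), so the earliest it can start is minute 62.

62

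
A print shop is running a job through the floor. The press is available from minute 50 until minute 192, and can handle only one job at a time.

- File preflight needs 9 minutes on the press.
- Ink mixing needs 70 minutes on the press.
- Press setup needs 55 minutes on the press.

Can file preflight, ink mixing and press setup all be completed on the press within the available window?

The press window is 192 − 50 = 142 minutes.
Running back to back, the jobs need 9 + 70 + 55 = 134 minutes on the press.
Since 134 ≤ 142, they fit within the window.

Yes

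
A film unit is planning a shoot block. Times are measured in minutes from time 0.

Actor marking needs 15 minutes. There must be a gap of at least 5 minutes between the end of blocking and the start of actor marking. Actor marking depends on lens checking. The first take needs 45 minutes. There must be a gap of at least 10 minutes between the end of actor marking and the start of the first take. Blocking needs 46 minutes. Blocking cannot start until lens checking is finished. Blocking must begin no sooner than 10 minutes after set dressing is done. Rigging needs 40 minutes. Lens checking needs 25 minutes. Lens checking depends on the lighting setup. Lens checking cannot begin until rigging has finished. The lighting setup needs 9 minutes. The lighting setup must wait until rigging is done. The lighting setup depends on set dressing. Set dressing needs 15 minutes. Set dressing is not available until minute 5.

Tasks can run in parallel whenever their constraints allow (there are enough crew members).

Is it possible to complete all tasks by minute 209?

Yes

Set dressing cannot begin until its own release at minute 5. It runs from minute 5 to 5 + 15 = minute 20.
Nothing blocks rigging, so it runs from minute 0 to minute 40.
For the lighting setup: rigging (finishes minute 40); set dressing (finishes minute 20). Taking the maximum gives a start of minute 40, and it finishes at 40 + 9 = minute 49.
For lens checking: the lighting setup (finishes minute 49); rigging (finishes minute 40). Taking the maximum gives a start of minute 49, and it finishes at 49 + 25 = minute 74.
Blocking cannot start until lens checking (finishes minute 74); set dressing (finishes minute 20, plus 10-minute gap → minute 30). The controlling bound is minute 74, so blocking finishes at 74 + 46 = minute 120.
Actor marking has to wait for blocking (finishes minute 120, plus 5-minute gap → minute 125); lens checking (finishes minute 74). The latest of these is minute 125, so actor marking runs minute 125 to 125 + 15 = minute 140.
The first take waits on actor marking (finishes minute 140, plus 10-minute gap → minute 150), so it starts at minute 150 and finishes at 150 + 45 = minute 195.
Every task is finished by minute 195, which is no later than the deadline of 209, so the schedule is feasible.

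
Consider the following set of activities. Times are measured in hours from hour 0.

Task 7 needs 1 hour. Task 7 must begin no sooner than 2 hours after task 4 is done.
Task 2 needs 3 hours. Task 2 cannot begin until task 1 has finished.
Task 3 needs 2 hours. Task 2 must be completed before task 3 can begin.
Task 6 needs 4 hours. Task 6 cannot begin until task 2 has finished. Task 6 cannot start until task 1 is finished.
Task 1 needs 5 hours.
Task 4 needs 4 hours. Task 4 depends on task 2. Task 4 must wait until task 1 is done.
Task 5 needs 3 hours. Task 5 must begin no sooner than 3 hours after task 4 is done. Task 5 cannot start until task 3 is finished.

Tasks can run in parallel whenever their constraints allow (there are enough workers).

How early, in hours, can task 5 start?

Nothing blocks task 1, so it runs from hour 0 to hour 5.
Task 2 waits on task 1 (finishes hour 5), so it starts at hour 5 and finishes at 5 + 3 = hour 8.
Task 4 has to wait for task 2 (finishes hour 8); task 1 (finishes hour 5). The latest of these is hour 8, so task 4 runs hour 8 to 8 + 4 = hour 12.
Task 3 cannot begin until task 2 (finishes hour 8). It runs from hour 8 to 8 + 2 = hour 10.
Task 5 waits on task 4 (finishes hour 12, plus 3-hour gap → hour 15); task 3 (finishes hour 10). The latest of these is hour 15, which is the earliest task 5 can start.

15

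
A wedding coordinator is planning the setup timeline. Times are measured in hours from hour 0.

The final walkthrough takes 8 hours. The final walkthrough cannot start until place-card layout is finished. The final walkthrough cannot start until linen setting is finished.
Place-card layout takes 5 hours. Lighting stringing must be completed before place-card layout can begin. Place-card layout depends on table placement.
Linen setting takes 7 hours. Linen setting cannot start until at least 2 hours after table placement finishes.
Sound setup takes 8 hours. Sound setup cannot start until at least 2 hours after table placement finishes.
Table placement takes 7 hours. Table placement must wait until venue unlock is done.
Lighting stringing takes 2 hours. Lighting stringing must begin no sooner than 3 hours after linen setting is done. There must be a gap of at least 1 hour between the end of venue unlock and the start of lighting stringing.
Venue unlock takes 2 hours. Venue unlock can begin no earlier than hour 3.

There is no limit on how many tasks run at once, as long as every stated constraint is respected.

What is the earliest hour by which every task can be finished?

39

After its own release at hour 3, venue unlock can start at hour 3 and finishes at hour 5.
Table placement waits on venue unlock (finishes hour 5), so it starts at hour 5 and finishes at 5 + 7 = hour 12.
Sound setup waits on table placement (finishes hour 12, plus 2-hour gap → hour 14), so it starts at hour 14 and finishes at 14 + 8 = hour 22.
After table placement (finishes hour 12, plus 2-hour gap → hour 14), linen setting can start at hour 14 and finishes at hour 21.
Lighting stringing needs all of linen setting (finishes hour 21, plus 3-hour gap → hour 24); venue unlock (finishes hour 5, plus 1-hour gap → hour 6). That puts its earliest start at hour 24; it finishes at 24 + 2 = hour 26.
For place-card layout: lighting stringing (finishes hour 26); table placement (finishes hour 12). Taking the maximum gives a start of hour 26, and it finishes at 26 + 5 = hour 31.
For the final walkthrough: place-card layout (finishes hour 31); linen setting (finishes hour 21). Taking the maximum gives a start of hour 31, and it finishes at 31 + 8 = hour 39.
All tasks are finished once the last one completes. Finish times: Venue unlock at 5, Table placement at 12, Linen setting at 21, Lighting stringing at 26, Sound setup at 22, Place-card layout at 31, The final walkthrough at 39. The latest is hour 39.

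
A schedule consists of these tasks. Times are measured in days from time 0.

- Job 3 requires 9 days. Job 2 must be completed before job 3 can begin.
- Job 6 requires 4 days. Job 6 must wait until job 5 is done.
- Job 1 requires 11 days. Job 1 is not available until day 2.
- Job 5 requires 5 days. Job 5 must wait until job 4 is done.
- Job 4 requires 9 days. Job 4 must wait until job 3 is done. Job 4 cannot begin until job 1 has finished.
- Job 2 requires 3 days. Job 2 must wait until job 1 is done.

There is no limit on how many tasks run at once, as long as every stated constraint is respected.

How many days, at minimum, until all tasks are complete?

43

Job 1 cannot begin until its own release at day 2. It runs from day 2 to 2 + 11 = day 13.
After job 1 (finishes day 13), job 2 can start at day 13 and finishes at day 16.
Job 3 cannot begin until job 2 (finishes day 16). It runs from day 16 to 16 + 9 = day 25.
For job 4: job 3 (finishes day 25); job 1 (finishes day 13). Taking the maximum gives a start of day 25, and it finishes at 25 + 9 = day 34.
Job 5 waits on job 4 (finishes day 34), so it starts at day 34 and finishes at 34 + 5 = day 39.
After job 5 (finishes day 39), job 6 can start at day 39 and finishes at day 43.
All tasks are finished once the last one completes. Finish times: Job 1 at 13, Job 2 at 16, Job 3 at 25, Job 4 at 34, Job 5 at 39, Job 6 at 43. The latest is day 43.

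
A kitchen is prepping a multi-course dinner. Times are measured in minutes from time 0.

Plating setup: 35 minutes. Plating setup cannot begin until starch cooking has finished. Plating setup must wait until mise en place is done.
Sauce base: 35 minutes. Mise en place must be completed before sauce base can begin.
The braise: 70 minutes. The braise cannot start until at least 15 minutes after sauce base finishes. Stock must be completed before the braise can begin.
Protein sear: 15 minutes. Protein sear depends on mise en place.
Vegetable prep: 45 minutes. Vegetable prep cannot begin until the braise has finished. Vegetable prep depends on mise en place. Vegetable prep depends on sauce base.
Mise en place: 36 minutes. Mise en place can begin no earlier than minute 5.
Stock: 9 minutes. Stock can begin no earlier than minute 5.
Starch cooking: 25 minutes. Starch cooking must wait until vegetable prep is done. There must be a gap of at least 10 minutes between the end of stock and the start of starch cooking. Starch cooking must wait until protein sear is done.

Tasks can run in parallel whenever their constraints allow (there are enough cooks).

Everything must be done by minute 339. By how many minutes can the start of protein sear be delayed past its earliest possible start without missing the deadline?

223

After its own release at minute 5, mise en place can start at minute 5 and finishes at minute 41.
After mise en place (finishes minute 41), protein sear can start at minute 41 and finishes at minute 56.

Working backward from the deadline:
To finish by minute 339, plating setup (duration 35) must start no later than minute 304.
Starch cooking feeds into plating setup (must start by minute 304); so starch cooking must finish by minute 304 and therefore start by minute 279.
Protein sear must finish before starch cooking (must start by minute 279). With a 15-minute duration, protein sear must start by 279 − 15 = minute 264.
So protein sear can start as early as minute 41 and as late as minute 264, giving 264 − 41 = 223 minutes of slack.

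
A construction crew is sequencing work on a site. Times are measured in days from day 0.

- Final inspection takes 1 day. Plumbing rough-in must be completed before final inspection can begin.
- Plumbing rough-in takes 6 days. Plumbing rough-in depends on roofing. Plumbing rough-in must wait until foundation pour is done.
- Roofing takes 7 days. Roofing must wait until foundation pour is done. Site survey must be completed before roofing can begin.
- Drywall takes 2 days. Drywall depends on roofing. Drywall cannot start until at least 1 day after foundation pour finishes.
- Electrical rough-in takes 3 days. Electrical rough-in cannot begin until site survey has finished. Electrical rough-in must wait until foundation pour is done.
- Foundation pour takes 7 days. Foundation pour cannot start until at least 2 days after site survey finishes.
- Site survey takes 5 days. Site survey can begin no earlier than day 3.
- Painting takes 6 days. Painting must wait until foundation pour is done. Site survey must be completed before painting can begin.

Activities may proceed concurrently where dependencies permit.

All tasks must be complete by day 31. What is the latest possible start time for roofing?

17

Nothing follows final inspection; the deadline of day 31 is its only limit. It must start by 31 − 1 = day 30.
Plumbing rough-in has to be done before final inspection (must start by day 30). That means finishing by day 30, i.e. starting by 30 − 6 = day 24.
Drywall must finish by day 31; it takes 2 days, so it must start by 31 − 2 = day 29.
Roofing feeds plumbing rough-in (must start by day 24); drywall (must start by day 29). Taking the minimum, roofing must finish by day 24 and start by 24 − 7 = day 17.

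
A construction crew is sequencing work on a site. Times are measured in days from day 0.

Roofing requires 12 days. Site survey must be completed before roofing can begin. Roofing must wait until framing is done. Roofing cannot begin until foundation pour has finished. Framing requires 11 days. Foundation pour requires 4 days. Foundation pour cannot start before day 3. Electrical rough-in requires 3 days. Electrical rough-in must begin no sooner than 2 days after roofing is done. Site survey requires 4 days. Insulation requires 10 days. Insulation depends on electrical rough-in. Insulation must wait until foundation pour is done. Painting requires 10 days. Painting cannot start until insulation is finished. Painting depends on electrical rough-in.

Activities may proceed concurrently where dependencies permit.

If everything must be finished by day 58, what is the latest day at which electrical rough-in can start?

Painting has no dependents, so it just needs to finish by day 58. Starting by 58 − 10 = day 48 achieves that.
Insulation must finish before painting (must start by day 48). With a 10-day duration, insulation must start by 48 − 10 = day 38.
Electrical rough-in must finish in time for insulation (must start by day 38); painting (must start by day 48). The tightest is day 38, so electrical rough-in must start by 38 − 3 = day 35.

35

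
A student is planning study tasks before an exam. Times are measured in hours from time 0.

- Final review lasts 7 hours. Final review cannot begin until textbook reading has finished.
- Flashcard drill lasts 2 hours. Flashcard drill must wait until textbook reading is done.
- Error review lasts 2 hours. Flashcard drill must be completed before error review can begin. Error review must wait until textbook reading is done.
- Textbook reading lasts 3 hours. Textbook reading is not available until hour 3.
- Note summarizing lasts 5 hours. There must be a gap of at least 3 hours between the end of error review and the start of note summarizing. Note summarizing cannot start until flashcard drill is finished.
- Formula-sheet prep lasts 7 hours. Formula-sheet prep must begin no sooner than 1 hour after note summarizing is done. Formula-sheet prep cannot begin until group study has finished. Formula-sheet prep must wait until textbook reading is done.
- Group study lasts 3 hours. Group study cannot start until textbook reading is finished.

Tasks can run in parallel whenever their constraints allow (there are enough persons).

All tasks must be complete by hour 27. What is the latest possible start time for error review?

Formula-sheet prep has no dependents, so it just needs to finish by hour 27. Starting by 27 − 7 = hour 20 achieves that.
Note summarizing must finish before formula-sheet prep (must start by hour 20, minus 1-hour gap → hour 19). With a 5-hour duration, note summarizing must start by 19 − 5 = hour 14.
Since note summarizing (must start by hour 14, minus 3-hour gap → hour 11) depends on it, error review must finish by hour 11. Backing off its 2-hour duration gives a latest start of hour 9.

9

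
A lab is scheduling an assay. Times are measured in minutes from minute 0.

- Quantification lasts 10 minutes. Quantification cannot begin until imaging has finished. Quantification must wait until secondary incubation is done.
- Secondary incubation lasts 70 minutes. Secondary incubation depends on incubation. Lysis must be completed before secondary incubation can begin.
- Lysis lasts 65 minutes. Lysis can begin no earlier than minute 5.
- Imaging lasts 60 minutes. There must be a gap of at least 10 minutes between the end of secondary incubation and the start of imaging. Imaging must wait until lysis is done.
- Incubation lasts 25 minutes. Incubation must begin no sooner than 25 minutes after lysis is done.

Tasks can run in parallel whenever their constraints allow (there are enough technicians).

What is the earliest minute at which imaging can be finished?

260

Lysis waits on its own release at minute 5, so it starts at minute 5 and finishes at 5 + 65 = minute 70.
Incubation cannot begin until lysis (finishes minute 70, plus 25-minute gap → minute 95). It runs from minute 95 to 95 + 25 = minute 120.
For secondary incubation: incubation (finishes minute 120); lysis (finishes minute 70). Taking the maximum gives a start of minute 120, and it finishes at 120 + 70 = minute 190.
Imaging cannot start until secondary incubation (finishes minute 190, plus 10-minute gap → minute 200); lysis (finishes minute 70). The controlling bound is minute 200, so imaging finishes at 200 + 60 = minute 260.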